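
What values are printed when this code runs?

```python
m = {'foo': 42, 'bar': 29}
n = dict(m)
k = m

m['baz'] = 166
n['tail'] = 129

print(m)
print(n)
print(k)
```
{'foo': 42, 'bar': 29, 'baz': 166}
{'foo': 42, 'bar': 29, 'tail': 129}
{'foo': 42, 'bar': 29, 'baz': 166}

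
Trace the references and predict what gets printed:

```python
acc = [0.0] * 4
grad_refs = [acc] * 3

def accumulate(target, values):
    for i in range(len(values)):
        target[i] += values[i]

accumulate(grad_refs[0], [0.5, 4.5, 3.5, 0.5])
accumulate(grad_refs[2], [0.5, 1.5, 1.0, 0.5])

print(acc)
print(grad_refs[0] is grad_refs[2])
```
[1.0, 6.0, 4.5, 1.0]
True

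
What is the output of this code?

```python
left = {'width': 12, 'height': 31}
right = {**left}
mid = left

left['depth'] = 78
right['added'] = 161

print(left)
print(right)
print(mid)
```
{'width': 12, 'height': 31, 'depth': 78}
{'width': 12, 'height': 31, 'added': 161}
{'width': 12, 'height': 31, 'depth': 78}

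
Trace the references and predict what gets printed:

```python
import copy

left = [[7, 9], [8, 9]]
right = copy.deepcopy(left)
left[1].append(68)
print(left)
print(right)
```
[[7, 9], [8, 9, 68]]
[[7, 9], [8, 9]]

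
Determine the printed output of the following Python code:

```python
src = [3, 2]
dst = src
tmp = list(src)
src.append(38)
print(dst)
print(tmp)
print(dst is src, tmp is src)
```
[3, 2, 38]
[3, 2]
True False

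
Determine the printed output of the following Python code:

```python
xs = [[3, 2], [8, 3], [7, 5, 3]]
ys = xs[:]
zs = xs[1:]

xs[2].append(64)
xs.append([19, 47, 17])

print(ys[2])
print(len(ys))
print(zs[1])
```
[7, 5, 3, 64]
3
[7, 5, 3, 64]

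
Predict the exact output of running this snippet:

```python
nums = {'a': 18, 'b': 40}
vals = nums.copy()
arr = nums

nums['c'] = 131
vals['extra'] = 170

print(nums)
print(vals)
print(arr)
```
{'a': 18, 'b': 40, 'c': 131}
{'a': 18, 'b': 40, 'extra': 170}
{'a': 18, 'b': 40, 'c': 131}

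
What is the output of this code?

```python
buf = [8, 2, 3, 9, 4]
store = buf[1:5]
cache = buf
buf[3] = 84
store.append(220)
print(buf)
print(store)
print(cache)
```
[8, 2, 3, 84, 4]
[2, 3, 9, 4, 220]
[8, 2, 3, 84, 4]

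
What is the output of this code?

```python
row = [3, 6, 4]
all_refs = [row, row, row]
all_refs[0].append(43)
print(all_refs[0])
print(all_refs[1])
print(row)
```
[3, 6, 4, 43]
[3, 6, 4, 43]
[3, 6, 4, 43]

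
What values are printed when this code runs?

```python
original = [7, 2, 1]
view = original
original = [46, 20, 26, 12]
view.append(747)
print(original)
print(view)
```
[46, 20, 26, 12]
[7, 2, 1, 747]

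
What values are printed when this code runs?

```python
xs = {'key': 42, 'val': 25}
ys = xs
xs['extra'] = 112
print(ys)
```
{'key': 42, 'val': 25, 'extra': 112}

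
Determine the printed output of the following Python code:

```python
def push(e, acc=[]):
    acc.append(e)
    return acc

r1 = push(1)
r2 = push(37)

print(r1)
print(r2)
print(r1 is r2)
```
[1, 37]
[1, 37]
True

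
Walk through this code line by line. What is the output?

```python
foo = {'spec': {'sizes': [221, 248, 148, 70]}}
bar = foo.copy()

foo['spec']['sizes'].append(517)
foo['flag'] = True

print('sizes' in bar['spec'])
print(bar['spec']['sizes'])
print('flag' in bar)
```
True
[221, 248, 148, 70, 517]
False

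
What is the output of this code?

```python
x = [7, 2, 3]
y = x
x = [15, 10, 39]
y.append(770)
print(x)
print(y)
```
[15, 10, 39]
[7, 2, 3, 770]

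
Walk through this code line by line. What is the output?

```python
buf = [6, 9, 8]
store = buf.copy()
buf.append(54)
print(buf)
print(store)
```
[6, 9, 8, 54]
[6, 9, 8]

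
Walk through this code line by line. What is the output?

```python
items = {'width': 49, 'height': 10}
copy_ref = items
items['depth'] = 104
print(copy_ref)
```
{'width': 49, 'height': 10, 'depth': 104}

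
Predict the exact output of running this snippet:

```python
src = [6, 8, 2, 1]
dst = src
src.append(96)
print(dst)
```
[6, 8, 2, 1, 96]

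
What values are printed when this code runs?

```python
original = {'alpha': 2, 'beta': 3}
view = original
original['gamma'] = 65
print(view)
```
{'alpha': 2, 'beta': 3, 'gamma': 65}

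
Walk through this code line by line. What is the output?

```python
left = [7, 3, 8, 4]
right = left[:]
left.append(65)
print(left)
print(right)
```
[7, 3, 8, 4, 65]
[7, 3, 8, 4]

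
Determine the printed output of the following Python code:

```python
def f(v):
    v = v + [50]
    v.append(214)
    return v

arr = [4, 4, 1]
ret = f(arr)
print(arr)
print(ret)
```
[4, 4, 1]
[4, 4, 1, 50, 214]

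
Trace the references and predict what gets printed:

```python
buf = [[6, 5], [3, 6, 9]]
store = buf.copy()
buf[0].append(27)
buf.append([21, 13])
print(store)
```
[[6, 5, 27], [3, 6, 9]]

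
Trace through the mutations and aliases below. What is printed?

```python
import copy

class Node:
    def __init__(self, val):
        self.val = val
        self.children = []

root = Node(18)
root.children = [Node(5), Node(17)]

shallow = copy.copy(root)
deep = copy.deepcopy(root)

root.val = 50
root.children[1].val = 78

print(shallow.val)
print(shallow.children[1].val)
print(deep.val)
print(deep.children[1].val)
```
18
78
18
17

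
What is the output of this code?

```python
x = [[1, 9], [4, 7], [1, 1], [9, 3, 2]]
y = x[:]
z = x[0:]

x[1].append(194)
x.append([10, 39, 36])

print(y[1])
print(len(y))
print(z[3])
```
[4, 7, 194]
4
[9, 3, 2]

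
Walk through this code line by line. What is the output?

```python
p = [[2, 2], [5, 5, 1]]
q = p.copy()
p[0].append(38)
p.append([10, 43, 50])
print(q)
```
[[2, 2, 38], [5, 5, 1]]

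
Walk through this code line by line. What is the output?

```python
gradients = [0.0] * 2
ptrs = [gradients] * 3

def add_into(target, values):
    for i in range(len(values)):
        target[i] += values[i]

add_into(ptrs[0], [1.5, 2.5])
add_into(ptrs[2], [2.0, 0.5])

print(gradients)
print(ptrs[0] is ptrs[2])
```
[3.5, 3.0]
True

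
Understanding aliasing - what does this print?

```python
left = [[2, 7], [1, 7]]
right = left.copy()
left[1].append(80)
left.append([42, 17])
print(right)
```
[[2, 7], [1, 7, 80]]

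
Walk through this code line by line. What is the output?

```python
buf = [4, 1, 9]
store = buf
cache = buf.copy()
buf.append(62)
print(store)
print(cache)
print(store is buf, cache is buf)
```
[4, 1, 9, 62]
[4, 1, 9]
True False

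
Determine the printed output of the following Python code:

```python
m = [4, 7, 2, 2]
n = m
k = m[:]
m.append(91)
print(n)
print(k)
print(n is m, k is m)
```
[4, 7, 2, 2, 91]
[4, 7, 2, 2]
True False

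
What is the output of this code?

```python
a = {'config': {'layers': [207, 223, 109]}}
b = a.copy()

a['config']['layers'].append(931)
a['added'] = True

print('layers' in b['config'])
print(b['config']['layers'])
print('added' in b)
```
True
[207, 223, 109, 931]
False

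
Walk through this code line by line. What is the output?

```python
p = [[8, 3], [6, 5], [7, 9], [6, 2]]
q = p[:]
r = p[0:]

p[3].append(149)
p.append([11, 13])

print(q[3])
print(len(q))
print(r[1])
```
[6, 2, 149]
4
[6, 5]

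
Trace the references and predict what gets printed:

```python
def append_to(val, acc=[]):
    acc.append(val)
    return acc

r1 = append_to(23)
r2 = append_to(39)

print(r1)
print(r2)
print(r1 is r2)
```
[23, 39]
[23, 39]
True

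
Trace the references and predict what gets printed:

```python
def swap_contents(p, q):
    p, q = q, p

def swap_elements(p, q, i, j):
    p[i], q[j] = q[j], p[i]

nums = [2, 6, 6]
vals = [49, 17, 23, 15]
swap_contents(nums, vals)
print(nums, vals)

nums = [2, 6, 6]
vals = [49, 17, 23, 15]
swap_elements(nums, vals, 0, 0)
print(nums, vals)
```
[2, 6, 6] [49, 17, 23, 15]
[49, 6, 6] [2, 17, 23, 15]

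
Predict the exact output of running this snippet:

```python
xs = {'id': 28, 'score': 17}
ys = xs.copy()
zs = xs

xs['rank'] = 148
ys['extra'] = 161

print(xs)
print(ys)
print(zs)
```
{'id': 28, 'score': 17, 'rank': 148}
{'id': 28, 'score': 17, 'extra': 161}
{'id': 28, 'score': 17, 'rank': 148}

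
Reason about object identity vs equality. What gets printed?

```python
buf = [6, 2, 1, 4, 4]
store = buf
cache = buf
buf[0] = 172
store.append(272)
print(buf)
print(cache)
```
[172, 2, 1, 4, 4, 272]
[172, 2, 1, 4, 4, 272]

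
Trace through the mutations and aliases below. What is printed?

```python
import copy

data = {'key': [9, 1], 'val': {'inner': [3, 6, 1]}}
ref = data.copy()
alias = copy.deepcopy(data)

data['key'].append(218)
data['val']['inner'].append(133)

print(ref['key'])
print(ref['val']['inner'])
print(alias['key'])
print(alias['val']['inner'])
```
[9, 1, 218]
[3, 6, 1, 133]
[9, 1]
[3, 6, 1]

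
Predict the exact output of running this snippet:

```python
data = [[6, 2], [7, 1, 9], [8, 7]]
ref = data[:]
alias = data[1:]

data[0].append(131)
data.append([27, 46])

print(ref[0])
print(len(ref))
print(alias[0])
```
[6, 2, 131]
3
[7, 1, 9]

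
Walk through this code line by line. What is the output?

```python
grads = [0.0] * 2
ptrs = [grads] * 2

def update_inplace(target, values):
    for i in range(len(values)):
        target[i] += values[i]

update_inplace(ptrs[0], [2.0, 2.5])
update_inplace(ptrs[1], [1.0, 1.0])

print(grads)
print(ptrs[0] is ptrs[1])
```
[3.0, 3.5]
True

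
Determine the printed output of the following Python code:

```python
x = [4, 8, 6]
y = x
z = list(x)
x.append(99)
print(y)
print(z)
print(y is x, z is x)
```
[4, 8, 6, 99]
[4, 8, 6]
True False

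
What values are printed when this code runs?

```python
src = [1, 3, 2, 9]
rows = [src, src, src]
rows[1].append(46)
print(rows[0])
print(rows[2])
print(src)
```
[1, 3, 2, 9, 46]
[1, 3, 2, 9, 46]
[1, 3, 2, 9, 46]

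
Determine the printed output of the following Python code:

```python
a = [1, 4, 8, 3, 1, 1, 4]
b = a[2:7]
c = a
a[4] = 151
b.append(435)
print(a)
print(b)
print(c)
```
[1, 4, 8, 3, 151, 1, 4]
[8, 3, 1, 1, 4, 435]
[1, 4, 8, 3, 151, 1, 4]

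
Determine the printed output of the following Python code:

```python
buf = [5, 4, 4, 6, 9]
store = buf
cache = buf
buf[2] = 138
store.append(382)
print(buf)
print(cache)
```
[5, 4, 138, 6, 9, 382]
[5, 4, 138, 6, 9, 382]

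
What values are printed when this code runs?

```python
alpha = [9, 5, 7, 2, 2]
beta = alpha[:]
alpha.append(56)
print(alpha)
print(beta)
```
[9, 5, 7, 2, 2, 56]
[9, 5, 7, 2, 2]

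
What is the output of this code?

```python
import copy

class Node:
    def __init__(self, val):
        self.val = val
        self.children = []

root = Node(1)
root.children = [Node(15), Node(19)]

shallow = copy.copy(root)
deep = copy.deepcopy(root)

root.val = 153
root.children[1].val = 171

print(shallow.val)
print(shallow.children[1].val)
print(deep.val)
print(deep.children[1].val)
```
1
171
1
19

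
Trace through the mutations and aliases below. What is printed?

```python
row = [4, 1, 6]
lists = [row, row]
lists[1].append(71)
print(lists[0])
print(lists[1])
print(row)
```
[4, 1, 6, 71]
[4, 1, 6, 71]
[4, 1, 6, 71]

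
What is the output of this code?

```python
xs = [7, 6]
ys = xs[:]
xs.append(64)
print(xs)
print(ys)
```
[7, 6, 64]
[7, 6]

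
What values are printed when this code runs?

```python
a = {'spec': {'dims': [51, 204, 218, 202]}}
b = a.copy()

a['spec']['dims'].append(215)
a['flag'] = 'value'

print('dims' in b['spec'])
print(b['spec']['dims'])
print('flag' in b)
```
True
[51, 204, 218, 202, 215]
False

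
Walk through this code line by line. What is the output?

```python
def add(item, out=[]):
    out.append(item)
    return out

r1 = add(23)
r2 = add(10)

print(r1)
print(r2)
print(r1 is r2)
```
[23, 10]
[23, 10]
True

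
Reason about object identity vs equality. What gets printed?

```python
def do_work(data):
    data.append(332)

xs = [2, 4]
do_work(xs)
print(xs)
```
[2, 4, 332]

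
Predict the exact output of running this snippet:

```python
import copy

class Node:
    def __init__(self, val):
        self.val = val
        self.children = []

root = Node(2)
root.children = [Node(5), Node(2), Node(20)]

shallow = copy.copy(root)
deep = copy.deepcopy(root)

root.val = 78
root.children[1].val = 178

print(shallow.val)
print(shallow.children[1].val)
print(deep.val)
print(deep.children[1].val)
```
2
178
2
2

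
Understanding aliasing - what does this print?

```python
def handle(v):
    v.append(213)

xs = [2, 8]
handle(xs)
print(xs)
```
[2, 8, 213]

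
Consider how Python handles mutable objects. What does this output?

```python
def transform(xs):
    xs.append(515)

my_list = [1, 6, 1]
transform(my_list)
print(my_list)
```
[1, 6, 1, 515]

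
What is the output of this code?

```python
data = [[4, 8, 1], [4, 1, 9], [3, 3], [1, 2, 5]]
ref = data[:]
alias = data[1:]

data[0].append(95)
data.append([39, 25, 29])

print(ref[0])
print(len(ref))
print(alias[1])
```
[4, 8, 1, 95]
4
[3, 3]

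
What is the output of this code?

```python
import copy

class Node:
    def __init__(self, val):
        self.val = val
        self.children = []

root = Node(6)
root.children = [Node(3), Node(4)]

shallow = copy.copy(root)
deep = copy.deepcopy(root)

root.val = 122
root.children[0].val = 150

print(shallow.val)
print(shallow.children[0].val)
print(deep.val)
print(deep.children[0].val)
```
6
150
6
3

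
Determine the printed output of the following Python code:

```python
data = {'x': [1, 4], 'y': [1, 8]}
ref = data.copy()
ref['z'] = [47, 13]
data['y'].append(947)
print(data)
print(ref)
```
{'x': [1, 4], 'y': [1, 8, 947]}
{'x': [1, 4], 'y': [1, 8, 947], 'z': [47, 13]}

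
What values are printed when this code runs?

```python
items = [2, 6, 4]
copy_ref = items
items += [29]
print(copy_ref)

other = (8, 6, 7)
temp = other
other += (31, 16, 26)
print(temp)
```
[2, 6, 4, 29]
(8, 6, 7)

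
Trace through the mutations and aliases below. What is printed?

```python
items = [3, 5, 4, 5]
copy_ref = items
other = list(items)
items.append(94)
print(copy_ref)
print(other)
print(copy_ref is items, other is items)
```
[3, 5, 4, 5, 94]
[3, 5, 4, 5]
True False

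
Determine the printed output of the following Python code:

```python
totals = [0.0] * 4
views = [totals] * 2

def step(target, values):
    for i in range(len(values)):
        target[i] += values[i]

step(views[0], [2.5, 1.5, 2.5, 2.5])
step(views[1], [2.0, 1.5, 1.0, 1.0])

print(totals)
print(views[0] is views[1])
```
[4.5, 3.0, 3.5, 3.5]
True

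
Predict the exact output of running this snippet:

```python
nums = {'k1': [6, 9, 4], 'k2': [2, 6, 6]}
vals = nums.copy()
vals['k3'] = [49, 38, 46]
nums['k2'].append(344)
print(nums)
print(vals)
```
{'k1': [6, 9, 4], 'k2': [2, 6, 6, 344]}
{'k1': [6, 9, 4], 'k2': [2, 6, 6, 344], 'k3': [49, 38, 46]}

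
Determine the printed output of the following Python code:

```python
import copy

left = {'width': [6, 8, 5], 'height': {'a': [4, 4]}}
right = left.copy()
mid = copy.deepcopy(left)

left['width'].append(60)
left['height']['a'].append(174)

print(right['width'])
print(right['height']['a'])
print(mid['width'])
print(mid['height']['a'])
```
[6, 8, 5, 60]
[4, 4, 174]
[6, 8, 5]
[4, 4]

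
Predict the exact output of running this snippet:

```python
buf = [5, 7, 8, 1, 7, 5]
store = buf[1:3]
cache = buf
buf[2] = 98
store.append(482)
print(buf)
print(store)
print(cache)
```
[5, 7, 98, 1, 7, 5]
[7, 8, 482]
[5, 7, 98, 1, 7, 5]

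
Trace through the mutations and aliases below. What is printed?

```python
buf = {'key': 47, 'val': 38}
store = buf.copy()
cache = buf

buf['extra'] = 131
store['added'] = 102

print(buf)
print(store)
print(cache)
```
{'key': 47, 'val': 38, 'extra': 131}
{'key': 47, 'val': 38, 'added': 102}
{'key': 47, 'val': 38, 'extra': 131}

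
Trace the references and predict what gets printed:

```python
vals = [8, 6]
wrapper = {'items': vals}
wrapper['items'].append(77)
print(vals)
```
[8, 6, 77]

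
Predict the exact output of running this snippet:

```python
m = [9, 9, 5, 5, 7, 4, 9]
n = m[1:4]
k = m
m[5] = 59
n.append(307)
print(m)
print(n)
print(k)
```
[9, 9, 5, 5, 7, 59, 9]
[9, 5, 5, 307]
[9, 9, 5, 5, 7, 59, 9]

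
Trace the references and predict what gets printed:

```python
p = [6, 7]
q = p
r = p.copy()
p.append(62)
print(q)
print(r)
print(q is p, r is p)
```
[6, 7, 62]
[6, 7]
True False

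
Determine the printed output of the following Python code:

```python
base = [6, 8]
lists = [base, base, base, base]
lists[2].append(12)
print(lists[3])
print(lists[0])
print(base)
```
[6, 8, 12]
[6, 8, 12]
[6, 8, 12]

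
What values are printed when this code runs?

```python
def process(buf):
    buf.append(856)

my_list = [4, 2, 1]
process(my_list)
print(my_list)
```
[4, 2, 1, 856]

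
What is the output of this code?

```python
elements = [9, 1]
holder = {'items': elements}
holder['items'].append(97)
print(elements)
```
[9, 1, 97]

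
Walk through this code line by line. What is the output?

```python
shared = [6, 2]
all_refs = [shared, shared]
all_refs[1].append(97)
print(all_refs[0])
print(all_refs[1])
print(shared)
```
[6, 2, 97]
[6, 2, 97]
[6, 2, 97]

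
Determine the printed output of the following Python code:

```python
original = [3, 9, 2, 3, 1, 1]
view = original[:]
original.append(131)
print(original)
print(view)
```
[3, 9, 2, 3, 1, 1, 131]
[3, 9, 2, 3, 1, 1]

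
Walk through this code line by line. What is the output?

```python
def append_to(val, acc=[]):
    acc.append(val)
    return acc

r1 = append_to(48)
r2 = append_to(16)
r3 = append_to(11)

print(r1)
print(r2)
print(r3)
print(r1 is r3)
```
[48, 16, 11]
[48, 16, 11]
[48, 16, 11]
True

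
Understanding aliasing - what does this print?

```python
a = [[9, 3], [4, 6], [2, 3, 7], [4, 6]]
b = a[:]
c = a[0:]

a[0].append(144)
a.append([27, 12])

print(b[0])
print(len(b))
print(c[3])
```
[9, 3, 144]
4
[4, 6]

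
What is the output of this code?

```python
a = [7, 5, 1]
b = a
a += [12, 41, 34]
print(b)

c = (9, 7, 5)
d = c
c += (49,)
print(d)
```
[7, 5, 1, 12, 41, 34]
(9, 7, 5)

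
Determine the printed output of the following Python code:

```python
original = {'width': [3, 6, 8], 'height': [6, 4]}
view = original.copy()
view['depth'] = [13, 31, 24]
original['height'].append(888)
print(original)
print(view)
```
{'width': [3, 6, 8], 'height': [6, 4, 888]}
{'width': [3, 6, 8], 'height': [6, 4, 888], 'depth': [13, 31, 24]}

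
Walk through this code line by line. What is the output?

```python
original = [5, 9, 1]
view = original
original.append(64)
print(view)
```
[5, 9, 1, 64]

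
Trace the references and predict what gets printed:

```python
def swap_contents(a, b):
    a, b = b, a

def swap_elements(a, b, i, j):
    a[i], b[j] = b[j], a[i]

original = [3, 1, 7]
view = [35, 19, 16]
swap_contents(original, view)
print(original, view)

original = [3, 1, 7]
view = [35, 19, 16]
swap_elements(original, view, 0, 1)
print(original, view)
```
[3, 1, 7] [35, 19, 16]
[19, 1, 7] [35, 3, 16]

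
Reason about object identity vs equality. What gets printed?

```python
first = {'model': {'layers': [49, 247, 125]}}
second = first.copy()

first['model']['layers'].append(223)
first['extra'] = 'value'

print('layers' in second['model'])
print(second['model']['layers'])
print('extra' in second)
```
True
[49, 247, 125, 223]
False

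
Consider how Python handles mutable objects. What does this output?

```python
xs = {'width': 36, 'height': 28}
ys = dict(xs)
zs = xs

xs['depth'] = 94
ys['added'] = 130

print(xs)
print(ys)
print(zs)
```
{'width': 36, 'height': 28, 'depth': 94}
{'width': 36, 'height': 28, 'added': 130}
{'width': 36, 'height': 28, 'depth': 94}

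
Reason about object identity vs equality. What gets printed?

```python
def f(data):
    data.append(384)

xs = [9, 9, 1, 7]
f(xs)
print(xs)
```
[9, 9, 1, 7, 384]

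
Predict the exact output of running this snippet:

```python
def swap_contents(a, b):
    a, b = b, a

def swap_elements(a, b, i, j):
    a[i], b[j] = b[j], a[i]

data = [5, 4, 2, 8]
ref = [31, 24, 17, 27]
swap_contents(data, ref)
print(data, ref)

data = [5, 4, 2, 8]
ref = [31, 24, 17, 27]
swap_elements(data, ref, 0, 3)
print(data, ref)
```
[5, 4, 2, 8] [31, 24, 17, 27]
[27, 4, 2, 8] [31, 24, 17, 5]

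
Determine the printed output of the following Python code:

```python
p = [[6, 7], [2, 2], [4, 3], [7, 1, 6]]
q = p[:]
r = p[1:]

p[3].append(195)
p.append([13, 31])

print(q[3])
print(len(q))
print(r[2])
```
[7, 1, 6, 195]
4
[7, 1, 6, 195]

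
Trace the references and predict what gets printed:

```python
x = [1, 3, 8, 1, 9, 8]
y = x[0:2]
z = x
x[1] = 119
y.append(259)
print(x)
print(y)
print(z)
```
[1, 119, 8, 1, 9, 8]
[1, 3, 259]
[1, 119, 8, 1, 9, 8]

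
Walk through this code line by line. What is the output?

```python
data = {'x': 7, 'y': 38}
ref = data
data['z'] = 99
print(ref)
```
{'x': 7, 'y': 38, 'z': 99}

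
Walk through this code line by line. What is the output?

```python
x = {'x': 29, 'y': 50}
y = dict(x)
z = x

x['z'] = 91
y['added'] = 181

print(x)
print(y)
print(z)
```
{'x': 29, 'y': 50, 'z': 91}
{'x': 29, 'y': 50, 'added': 181}
{'x': 29, 'y': 50, 'z': 91}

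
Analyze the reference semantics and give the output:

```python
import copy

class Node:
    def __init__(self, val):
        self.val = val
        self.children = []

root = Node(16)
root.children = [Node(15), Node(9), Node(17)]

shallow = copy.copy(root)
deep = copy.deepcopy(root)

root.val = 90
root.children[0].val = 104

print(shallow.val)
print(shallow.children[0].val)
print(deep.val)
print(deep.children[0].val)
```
16
104
16
15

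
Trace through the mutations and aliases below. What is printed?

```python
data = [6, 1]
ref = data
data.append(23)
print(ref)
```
[6, 1, 23]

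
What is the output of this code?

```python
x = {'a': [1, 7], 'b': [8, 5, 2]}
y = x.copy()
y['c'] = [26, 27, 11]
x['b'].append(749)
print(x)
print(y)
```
{'a': [1, 7], 'b': [8, 5, 2, 749]}
{'a': [1, 7], 'b': [8, 5, 2, 749], 'c': [26, 27, 11]}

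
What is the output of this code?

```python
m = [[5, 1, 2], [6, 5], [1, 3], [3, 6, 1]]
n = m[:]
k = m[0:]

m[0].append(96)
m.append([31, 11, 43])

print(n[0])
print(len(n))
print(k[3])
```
[5, 1, 2, 96]
4
[3, 6, 1]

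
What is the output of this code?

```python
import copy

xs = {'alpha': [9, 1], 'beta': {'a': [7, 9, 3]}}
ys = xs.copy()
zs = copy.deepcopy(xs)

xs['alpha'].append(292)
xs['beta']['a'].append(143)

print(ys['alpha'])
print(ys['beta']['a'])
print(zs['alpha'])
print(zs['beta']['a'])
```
[9, 1, 292]
[7, 9, 3, 143]
[9, 1]
[7, 9, 3]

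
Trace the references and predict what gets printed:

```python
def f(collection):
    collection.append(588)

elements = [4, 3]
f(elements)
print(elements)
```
[4, 3, 588]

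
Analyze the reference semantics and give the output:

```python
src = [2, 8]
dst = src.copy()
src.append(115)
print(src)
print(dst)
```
[2, 8, 115]
[2, 8]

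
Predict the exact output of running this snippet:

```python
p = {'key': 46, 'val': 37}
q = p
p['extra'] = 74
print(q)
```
{'key': 46, 'val': 37, 'extra': 74}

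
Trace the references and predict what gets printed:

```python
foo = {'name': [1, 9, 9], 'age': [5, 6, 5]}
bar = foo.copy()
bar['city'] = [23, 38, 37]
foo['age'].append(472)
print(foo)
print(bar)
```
{'name': [1, 9, 9], 'age': [5, 6, 5, 472]}
{'name': [1, 9, 9], 'age': [5, 6, 5, 472], 'city': [23, 38, 37]}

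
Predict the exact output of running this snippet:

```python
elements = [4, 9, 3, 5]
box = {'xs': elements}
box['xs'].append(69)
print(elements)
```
[4, 9, 3, 5, 69]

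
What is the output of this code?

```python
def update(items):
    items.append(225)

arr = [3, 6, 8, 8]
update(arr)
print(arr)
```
[3, 6, 8, 8, 225]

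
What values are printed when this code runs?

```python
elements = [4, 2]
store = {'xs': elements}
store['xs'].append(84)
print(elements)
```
[4, 2, 84]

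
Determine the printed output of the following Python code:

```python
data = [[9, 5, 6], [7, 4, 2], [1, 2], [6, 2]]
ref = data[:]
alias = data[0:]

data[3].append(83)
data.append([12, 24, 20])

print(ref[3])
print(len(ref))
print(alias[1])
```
[6, 2, 83]
4
[7, 4, 2]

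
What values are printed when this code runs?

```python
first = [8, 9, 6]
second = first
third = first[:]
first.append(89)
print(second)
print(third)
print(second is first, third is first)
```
[8, 9, 6, 89]
[8, 9, 6]
True False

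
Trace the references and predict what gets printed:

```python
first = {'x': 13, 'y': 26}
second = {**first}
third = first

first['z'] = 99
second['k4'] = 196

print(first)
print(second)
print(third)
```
{'x': 13, 'y': 26, 'z': 99}
{'x': 13, 'y': 26, 'k4': 196}
{'x': 13, 'y': 26, 'z': 99}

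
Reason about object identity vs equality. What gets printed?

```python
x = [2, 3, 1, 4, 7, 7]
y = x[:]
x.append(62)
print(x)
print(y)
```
[2, 3, 1, 4, 7, 7, 62]
[2, 3, 1, 4, 7, 7]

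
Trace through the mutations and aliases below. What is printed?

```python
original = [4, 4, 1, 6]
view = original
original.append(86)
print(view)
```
[4, 4, 1, 6, 86]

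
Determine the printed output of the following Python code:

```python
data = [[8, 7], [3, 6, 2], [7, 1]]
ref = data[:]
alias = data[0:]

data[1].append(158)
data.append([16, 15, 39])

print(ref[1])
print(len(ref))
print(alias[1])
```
[3, 6, 2, 158]
3
[3, 6, 2, 158]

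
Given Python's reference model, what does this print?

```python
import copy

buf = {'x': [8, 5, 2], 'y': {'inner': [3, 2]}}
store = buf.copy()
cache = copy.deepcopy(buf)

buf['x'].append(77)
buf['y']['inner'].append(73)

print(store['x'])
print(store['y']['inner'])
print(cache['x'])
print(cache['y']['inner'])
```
[8, 5, 2, 77]
[3, 2, 73]
[8, 5, 2]
[3, 2]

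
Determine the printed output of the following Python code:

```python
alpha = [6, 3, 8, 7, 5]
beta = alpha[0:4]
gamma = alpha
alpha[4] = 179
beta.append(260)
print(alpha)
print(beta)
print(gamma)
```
[6, 3, 8, 7, 179]
[6, 3, 8, 7, 260]
[6, 3, 8, 7, 179]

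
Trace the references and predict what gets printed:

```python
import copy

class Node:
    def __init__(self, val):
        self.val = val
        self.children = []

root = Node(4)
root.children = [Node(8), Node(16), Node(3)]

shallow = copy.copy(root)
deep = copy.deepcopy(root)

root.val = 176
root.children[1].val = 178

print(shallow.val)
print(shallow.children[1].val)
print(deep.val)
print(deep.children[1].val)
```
4
178
4
16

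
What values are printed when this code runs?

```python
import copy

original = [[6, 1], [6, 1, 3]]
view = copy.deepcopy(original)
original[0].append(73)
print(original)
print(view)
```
[[6, 1, 73], [6, 1, 3]]
[[6, 1], [6, 1, 3]]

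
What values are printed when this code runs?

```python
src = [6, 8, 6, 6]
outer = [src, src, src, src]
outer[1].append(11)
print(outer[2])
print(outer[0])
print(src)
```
[6, 8, 6, 6, 11]
[6, 8, 6, 6, 11]
[6, 8, 6, 6, 11]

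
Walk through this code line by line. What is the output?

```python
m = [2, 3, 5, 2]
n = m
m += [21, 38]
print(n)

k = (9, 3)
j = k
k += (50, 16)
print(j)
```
[2, 3, 5, 2, 21, 38]
(9, 3)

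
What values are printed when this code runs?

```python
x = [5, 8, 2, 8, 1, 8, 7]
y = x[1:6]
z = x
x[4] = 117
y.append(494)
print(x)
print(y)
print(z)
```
[5, 8, 2, 8, 117, 8, 7]
[8, 2, 8, 1, 8, 494]
[5, 8, 2, 8, 117, 8, 7]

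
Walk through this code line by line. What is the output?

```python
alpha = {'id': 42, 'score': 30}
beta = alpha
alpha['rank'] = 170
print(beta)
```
{'id': 42, 'score': 30, 'rank': 170}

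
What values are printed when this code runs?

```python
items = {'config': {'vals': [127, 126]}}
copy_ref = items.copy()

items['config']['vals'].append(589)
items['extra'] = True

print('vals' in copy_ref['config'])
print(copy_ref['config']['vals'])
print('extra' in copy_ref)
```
True
[127, 126, 589]
False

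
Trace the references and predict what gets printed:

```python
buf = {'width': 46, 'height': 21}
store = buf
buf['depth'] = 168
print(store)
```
{'width': 46, 'height': 21, 'depth': 168}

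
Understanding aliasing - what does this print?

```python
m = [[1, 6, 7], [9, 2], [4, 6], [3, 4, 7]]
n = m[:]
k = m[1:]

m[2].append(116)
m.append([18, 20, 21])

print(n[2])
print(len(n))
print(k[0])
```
[4, 6, 116]
4
[9, 2]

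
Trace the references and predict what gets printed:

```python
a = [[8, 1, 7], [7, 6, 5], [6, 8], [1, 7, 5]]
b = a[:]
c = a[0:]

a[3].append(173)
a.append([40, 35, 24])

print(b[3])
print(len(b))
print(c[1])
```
[1, 7, 5, 173]
4
[7, 6, 5]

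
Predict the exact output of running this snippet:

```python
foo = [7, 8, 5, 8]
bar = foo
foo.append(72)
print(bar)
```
[7, 8, 5, 8, 72]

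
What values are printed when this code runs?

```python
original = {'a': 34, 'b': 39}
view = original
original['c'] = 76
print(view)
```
{'a': 34, 'b': 39, 'c': 76}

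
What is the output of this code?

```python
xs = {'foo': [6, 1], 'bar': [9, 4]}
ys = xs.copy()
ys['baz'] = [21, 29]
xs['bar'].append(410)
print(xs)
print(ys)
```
{'foo': [6, 1], 'bar': [9, 4, 410]}
{'foo': [6, 1], 'bar': [9, 4, 410], 'baz': [21, 29]}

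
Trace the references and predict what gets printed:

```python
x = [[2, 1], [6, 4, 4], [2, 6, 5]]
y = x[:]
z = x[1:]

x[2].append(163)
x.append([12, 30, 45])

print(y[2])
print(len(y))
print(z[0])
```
[2, 6, 5, 163]
3
[6, 4, 4]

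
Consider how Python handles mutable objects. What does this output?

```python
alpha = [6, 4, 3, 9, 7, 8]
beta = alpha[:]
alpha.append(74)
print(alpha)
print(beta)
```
[6, 4, 3, 9, 7, 8, 74]
[6, 4, 3, 9, 7, 8]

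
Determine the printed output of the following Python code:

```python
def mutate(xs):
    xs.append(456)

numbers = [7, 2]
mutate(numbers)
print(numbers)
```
[7, 2, 456]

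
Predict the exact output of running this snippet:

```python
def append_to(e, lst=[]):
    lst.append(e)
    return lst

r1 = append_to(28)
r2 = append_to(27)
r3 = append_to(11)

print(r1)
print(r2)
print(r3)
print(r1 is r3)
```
[28, 27, 11]
[28, 27, 11]
[28, 27, 11]
True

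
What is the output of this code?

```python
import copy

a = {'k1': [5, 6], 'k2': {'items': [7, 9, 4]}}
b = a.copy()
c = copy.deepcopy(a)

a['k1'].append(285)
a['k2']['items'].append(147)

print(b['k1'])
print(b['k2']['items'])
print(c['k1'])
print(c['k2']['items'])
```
[5, 6, 285]
[7, 9, 4, 147]
[5, 6]
[7, 9, 4]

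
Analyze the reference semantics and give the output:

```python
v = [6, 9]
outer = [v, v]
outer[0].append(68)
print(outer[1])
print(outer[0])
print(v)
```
[6, 9, 68]
[6, 9, 68]
[6, 9, 68]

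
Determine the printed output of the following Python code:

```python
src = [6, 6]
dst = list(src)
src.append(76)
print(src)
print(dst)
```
[6, 6, 76]
[6, 6]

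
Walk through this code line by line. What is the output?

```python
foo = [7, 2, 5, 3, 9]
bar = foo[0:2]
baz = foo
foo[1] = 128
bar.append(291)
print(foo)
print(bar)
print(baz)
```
[7, 128, 5, 3, 9]
[7, 2, 291]
[7, 128, 5, 3, 9]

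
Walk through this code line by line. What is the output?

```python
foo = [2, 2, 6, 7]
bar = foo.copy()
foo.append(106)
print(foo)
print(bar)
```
[2, 2, 6, 7, 106]
[2, 2, 6, 7]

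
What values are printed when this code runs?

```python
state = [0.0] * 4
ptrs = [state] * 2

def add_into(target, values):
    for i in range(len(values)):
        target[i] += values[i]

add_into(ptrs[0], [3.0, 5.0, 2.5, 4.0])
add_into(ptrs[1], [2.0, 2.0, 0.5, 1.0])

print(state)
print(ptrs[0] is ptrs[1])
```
[5.0, 7.0, 3.0, 5.0]
True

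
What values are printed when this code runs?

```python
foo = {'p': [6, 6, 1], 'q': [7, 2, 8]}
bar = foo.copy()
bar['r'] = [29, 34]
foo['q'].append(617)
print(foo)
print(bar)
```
{'p': [6, 6, 1], 'q': [7, 2, 8, 617]}
{'p': [6, 6, 1], 'q': [7, 2, 8, 617], 'r': [29, 34]}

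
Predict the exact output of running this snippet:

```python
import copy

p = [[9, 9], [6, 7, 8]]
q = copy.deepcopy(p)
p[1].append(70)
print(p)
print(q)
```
[[9, 9], [6, 7, 8, 70]]
[[9, 9], [6, 7, 8]]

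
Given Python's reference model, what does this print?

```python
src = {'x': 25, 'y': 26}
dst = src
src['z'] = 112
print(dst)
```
{'x': 25, 'y': 26, 'z': 112}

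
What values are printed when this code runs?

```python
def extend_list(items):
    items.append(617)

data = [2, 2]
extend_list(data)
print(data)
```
[2, 2, 617]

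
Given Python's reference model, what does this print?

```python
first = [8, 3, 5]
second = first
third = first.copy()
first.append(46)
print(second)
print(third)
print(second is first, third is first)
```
[8, 3, 5, 46]
[8, 3, 5]
True False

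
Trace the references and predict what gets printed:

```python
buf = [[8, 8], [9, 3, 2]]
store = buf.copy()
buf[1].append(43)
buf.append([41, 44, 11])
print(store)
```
[[8, 8], [9, 3, 2, 43]]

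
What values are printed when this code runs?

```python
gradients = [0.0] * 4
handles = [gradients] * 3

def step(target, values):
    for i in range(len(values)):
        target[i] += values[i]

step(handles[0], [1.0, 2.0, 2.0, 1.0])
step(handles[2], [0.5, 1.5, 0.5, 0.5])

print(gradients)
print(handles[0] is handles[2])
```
[1.5, 3.5, 2.5, 1.5]
True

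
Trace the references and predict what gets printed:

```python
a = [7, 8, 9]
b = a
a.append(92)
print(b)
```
[7, 8, 9, 92]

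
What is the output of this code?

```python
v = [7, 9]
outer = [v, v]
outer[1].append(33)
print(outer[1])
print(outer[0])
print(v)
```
[7, 9, 33]
[7, 9, 33]
[7, 9, 33]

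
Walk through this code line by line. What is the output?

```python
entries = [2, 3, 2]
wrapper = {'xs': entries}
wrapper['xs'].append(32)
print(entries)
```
[2, 3, 2, 32]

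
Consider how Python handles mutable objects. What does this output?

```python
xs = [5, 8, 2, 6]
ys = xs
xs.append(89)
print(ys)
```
[5, 8, 2, 6, 89]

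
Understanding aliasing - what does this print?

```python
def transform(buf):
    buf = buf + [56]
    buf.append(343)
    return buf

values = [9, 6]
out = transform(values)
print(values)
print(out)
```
[9, 6]
[9, 6, 56, 343]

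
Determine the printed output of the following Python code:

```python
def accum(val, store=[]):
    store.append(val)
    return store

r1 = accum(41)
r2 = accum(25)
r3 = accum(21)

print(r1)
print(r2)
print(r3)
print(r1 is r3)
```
[41, 25, 21]
[41, 25, 21]
[41, 25, 21]
True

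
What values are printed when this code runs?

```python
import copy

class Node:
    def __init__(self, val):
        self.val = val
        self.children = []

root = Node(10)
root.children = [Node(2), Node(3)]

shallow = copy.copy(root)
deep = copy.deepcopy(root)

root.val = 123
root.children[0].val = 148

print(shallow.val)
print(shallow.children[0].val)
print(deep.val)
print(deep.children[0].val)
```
10
148
10
2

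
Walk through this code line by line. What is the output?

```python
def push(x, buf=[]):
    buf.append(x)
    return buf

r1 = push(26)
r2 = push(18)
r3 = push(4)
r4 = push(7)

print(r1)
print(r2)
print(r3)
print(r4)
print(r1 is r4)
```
[26, 18, 4, 7]
[26, 18, 4, 7]
[26, 18, 4, 7]
[26, 18, 4, 7]
True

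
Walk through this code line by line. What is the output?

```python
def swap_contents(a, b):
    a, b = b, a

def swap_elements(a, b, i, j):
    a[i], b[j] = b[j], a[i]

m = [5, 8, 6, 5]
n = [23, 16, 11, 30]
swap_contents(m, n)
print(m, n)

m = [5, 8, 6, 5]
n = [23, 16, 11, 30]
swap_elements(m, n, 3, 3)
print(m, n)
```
[5, 8, 6, 5] [23, 16, 11, 30]
[5, 8, 6, 30] [23, 16, 11, 5]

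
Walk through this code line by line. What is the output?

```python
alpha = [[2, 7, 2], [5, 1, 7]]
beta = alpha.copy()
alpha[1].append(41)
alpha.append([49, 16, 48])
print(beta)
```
[[2, 7, 2], [5, 1, 7, 41]]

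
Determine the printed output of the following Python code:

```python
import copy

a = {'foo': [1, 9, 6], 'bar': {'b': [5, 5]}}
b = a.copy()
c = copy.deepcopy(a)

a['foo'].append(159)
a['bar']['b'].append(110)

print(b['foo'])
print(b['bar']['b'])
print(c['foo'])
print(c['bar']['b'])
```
[1, 9, 6, 159]
[5, 5, 110]
[1, 9, 6]
[5, 5]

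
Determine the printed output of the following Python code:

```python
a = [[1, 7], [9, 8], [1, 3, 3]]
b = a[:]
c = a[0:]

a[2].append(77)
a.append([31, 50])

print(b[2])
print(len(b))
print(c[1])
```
[1, 3, 3, 77]
3
[9, 8]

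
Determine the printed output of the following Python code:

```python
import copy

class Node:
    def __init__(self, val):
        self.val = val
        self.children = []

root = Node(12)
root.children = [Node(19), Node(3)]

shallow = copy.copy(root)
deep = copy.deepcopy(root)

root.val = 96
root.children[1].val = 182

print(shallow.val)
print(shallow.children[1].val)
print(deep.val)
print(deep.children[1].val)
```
12
182
12
3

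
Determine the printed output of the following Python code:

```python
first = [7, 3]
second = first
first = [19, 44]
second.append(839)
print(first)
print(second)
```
[19, 44]
[7, 3, 839]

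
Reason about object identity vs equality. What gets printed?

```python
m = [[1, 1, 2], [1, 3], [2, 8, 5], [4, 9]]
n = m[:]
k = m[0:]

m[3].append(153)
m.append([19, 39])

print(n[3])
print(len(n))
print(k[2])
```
[4, 9, 153]
4
[2, 8, 5]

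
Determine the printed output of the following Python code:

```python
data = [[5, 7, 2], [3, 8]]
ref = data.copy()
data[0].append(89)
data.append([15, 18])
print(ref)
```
[[5, 7, 2, 89], [3, 8]]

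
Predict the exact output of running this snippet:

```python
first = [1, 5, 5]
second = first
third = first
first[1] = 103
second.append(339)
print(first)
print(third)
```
[1, 103, 5, 339]
[1, 103, 5, 339]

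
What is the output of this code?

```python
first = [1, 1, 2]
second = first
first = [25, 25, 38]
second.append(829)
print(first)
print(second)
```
[25, 25, 38]
[1, 1, 2, 829]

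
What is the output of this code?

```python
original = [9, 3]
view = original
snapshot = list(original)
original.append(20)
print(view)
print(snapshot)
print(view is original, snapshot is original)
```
[9, 3, 20]
[9, 3]
True False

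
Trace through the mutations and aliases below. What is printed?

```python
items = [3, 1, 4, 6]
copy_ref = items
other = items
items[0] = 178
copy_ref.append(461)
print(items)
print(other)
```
[178, 1, 4, 6, 461]
[178, 1, 4, 6, 461]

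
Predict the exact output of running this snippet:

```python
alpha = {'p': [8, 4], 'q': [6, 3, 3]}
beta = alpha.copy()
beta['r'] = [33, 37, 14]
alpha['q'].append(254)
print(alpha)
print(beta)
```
{'p': [8, 4], 'q': [6, 3, 3, 254]}
{'p': [8, 4], 'q': [6, 3, 3, 254], 'r': [33, 37, 14]}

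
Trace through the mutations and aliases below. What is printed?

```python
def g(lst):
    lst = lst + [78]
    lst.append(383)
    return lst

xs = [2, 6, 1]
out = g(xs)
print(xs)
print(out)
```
[2, 6, 1]
[2, 6, 1, 78, 383]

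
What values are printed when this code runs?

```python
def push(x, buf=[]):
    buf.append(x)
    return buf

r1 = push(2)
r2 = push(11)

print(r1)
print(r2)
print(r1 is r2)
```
[2, 11]
[2, 11]
True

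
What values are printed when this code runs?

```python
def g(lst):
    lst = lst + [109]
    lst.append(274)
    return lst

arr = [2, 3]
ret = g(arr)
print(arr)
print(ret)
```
[2, 3]
[2, 3, 109, 274]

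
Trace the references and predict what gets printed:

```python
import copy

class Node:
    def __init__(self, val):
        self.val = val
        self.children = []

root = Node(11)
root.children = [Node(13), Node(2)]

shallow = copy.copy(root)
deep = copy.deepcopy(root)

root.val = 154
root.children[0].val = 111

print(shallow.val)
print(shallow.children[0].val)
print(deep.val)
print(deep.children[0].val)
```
11
111
11
13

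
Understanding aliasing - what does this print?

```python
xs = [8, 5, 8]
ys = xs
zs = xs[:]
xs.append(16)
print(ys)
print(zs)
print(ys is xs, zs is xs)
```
[8, 5, 8, 16]
[8, 5, 8]
True False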